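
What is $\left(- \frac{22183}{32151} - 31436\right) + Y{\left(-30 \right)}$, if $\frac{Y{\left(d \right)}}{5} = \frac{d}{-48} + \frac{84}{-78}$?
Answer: $- \frac{15017505923}{477672} \approx -31439.0$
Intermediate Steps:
$Y{\left(d \right)} = - \frac{70}{13} - \frac{5 d}{48}$ ($Y{\left(d \right)} = 5 \left(\frac{d}{-48} + \frac{84}{-78}\right) = 5 \left(d \left(- \frac{1}{48}\right) + 84 \left(- \frac{1}{78}\right)\right) = 5 \left(- \frac{d}{48} - \frac{14}{13}\right) = 5 \left(- \frac{14}{13} - \frac{d}{48}\right) = - \frac{70}{13} - \frac{5 d}{48}$)
$\left(- \frac{22183}{32151} - 31436\right) + Y{\left(-30 \right)} = \left(- \frac{22183}{32151} - 31436\right) - \frac{235}{104} = \left(\left(-22183\right) \frac{1}{32151} - 31436\right) + \left(- \frac{70}{13} + \frac{25}{8}\right) = \left(- \frac{3169}{4593} - 31436\right) - \frac{235}{104} = - \frac{144388717}{4593} - \frac{235}{104} = - \frac{15017505923}{477672}$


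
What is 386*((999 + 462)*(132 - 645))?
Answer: -289304298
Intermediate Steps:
386*((999 + 462)*(132 - 645)) = 386*(1461*(-513)) = 386*(-749493) = -289304298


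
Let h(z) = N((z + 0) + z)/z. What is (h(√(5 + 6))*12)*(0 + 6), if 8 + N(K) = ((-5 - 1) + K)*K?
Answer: -864 + 2592*√11/11 ≈ -82.483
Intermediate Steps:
N(K) = -8 + K*(-6 + K) (N(K) = -8 + ((-5 - 1) + K)*K = -8 + (-6 + K)*K = -8 + K*(-6 + K))
h(z) = (-8 - 12*z + 4*z²)/z (h(z) = (-8 + ((z + 0) + z)² - 6*((z + 0) + z))/z = (-8 + (z + z)² - 6*(z + z))/z = (-8 + (2*z)² - 12*z)/z = (-8 + 4*z² - 12*z)/z = (-8 - 12*z + 4*z²)/z)
(h(√(5 + 6))*12)*(0 + 6) = ((-12 - 8/√(5 + 6) + 4*√(5 + 6))*12)*(0 + 6) = ((-12 - 8*√11/11 + 4*√11)*12)*6 = ((-12 + 36*√11/11)*12)*6 = (-144 + 432*√11/11)*6 = -864 + 2592*√11/11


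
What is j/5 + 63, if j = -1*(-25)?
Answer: 68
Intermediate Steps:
j = 25
j/5 + 63 = 25/5 + 63 = 25*(1/5) + 63 = 5 + 63 = 68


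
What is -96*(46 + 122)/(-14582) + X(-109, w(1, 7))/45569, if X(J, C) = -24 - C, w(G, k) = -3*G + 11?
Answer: 367235104/332243579 ≈ 1.1053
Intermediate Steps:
w(G, k) = 11 - 3*G
-96*(46 + 122)/(-14582) + X(-109, w(1, 7))/45569 = -96*(46 + 122)/(-14582) + (-24 - (11 - 3*1))/45569 = -96*168*(-1/14582) + (-24 - (11 - 3))*(1/45569) = -16128*(-1/14582) + (-24 - 1*8)*(1/45569) = 8064/7291 + (-24 - 8)*(1/45569) = 8064/7291 - 32*1/45569 = 8064/7291 - 32/45569 = 367235104/332243579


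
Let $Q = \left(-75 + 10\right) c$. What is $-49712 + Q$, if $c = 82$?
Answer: $-55042$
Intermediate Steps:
$Q = -5330$ ($Q = \left(-75 + 10\right) 82 = \left(-65\right) 82 = -5330$)
$-49712 + Q = -49712 - 5330 = -55042$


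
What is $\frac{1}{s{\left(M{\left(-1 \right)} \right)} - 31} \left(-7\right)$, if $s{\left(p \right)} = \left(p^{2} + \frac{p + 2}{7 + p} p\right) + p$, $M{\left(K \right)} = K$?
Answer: $\frac{42}{187} \approx 0.2246$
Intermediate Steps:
$s{\left(p \right)} = p + p^{2} + \frac{p \left(2 + p\right)}{7 + p}$ ($s{\left(p \right)} = \left(p^{2} + \frac{2 + p}{7 + p} p\right) + p = \left(p^{2} + \frac{p \left(2 + p\right)}{7 + p}\right) + p = p + p^{2} + \frac{p \left(2 + p\right)}{7 + p}$)
$\frac{1}{s{\left(M{\left(-1 \right)} \right)} - 31} \left(-7\right) = \frac{1}{- \frac{9 + \left(-1\right)^{2} + 9 \left(-1\right)}{7 - 1} - 31} \left(-7\right) = \frac{1}{- \frac{9 + 1 - 9}{6} + \left(-67 + 36\right)} \left(-7\right) = \frac{1}{\left(-1\right) \frac{1}{6} \cdot 1 - 31} \left(-7\right) = \frac{1}{- \frac{1}{6} - 31} \left(-7\right) = \frac{1}{- \frac{187}{6}} \left(-7\right) = \left(- \frac{6}{187}\right) \left(-7\right) = \frac{42}{187}$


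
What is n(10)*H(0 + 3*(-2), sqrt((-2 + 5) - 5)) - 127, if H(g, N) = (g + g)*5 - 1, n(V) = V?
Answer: -737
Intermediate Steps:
H(g, N) = -1 + 10*g (H(g, N) = (2*g)*5 - 1 = 10*g - 1 = -1 + 10*g)
n(10)*H(0 + 3*(-2), sqrt((-2 + 5) - 5)) - 127 = 10*(-1 + 10*(0 + 3*(-2))) - 127 = 10*(-1 + 10*(0 - 6)) - 127 = 10*(-1 + 10*(-6)) - 127 = 10*(-1 - 60) - 127 = 10*(-61) - 127 = -610 - 127 = -737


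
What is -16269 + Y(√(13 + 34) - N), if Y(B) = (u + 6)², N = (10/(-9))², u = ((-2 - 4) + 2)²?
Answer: -15785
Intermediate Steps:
u = 16 (u = (-6 + 2)² = (-4)² = 16)
N = 100/81 (N = (10*(-⅑))² = (-10/9)² = 100/81 ≈ 1.2346)
Y(B) = 484 (Y(B) = (16 + 6)² = 22² = 484)
-16269 + Y(√(13 + 34) - N) = -16269 + 484 = -15785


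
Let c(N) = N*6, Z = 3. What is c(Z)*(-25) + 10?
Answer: -440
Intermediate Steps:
c(N) = 6*N
c(Z)*(-25) + 10 = (6*3)*(-25) + 10 = 18*(-25) + 10 = -450 + 10 = -440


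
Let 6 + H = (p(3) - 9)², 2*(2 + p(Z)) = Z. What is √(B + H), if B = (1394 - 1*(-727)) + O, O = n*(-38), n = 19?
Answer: √5933/2 ≈ 38.513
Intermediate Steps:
p(Z) = -2 + Z/2
O = -722 (O = 19*(-38) = -722)
H = 337/4 (H = -6 + ((-2 + (½)*3) - 9)² = -6 + ((-2 + 3/2) - 9)² = -6 + (-½ - 9)² = -6 + (-19/2)² = -6 + 361/4 = 337/4 ≈ 84.250)
B = 1399 (B = (1394 - 1*(-727)) - 722 = (1394 + 727) - 722 = 2121 - 722 = 1399)
√(B + H) = √(1399 + 337/4) = √(5933/4) = √5933/2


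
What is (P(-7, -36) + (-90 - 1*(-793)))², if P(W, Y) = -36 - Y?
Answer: 494209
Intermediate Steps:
(P(-7, -36) + (-90 - 1*(-793)))² = ((-36 - 1*(-36)) + (-90 - 1*(-793)))² = ((-36 + 36) + (-90 + 793))² = (0 + 703)² = 703² = 494209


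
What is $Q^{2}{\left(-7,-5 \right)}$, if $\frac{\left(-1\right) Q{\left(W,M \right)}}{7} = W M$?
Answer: $60025$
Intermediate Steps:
$Q{\left(W,M \right)} = - 7 M W$ ($Q{\left(W,M \right)} = - 7 W M = - 7 M W$)
$Q^{2}{\left(-7,-5 \right)} = \left(\left(-7\right) \left(-5\right) \left(-7\right)\right)^{2} = \left(-245\right)^{2} = 60025$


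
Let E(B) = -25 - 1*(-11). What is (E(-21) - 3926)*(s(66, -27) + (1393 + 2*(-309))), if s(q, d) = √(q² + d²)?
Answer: -3053500 - 11820*√565 ≈ -3.3345e+6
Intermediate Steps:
E(B) = -14 (E(B) = -25 + 11 = -14)
s(q, d) = √(d² + q²)
(E(-21) - 3926)*(s(66, -27) + (1393 + 2*(-309))) = (-14 - 3926)*(√((-27)² + 66²) + (1393 + 2*(-309))) = -3940*(√(729 + 4356) + (1393 - 618)) = -3940*(√5085 + 775) = -3940*(3*√565 + 775) = -3940*(775 + 3*√565) = -3053500 - 11820*√565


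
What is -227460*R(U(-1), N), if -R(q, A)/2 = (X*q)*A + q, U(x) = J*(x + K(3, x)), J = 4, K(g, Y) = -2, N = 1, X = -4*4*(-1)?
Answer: -92803680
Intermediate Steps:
X = 16 (X = -16*(-1) = 16)
U(x) = -8 + 4*x (U(x) = 4*(x - 2) = 4*(-2 + x) = -8 + 4*x)
R(q, A) = -2*q - 32*A*q (R(q, A) = -2*((16*q)*A + q) = -2*(16*A*q + q) = -2*(q + 16*A*q) = -2*q - 32*A*q)
-227460*R(U(-1), N) = -(-454920)*(-8 + 4*(-1))*(1 + 16*1) = -(-454920)*(-8 - 4)*(1 + 16) = -(-454920)*(-12)*17 = -227460*408 = -92803680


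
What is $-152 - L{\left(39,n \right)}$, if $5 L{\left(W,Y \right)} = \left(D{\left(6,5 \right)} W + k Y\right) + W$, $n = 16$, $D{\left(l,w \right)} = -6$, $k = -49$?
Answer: $\frac{219}{5} \approx 43.8$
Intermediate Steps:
$L{\left(W,Y \right)} = - W - \frac{49 Y}{5}$ ($L{\left(W,Y \right)} = \frac{\left(- 6 W - 49 Y\right) + W}{5} = \frac{\left(- 49 Y - 6 W\right) + W}{5} = \frac{- 49 Y - 5 W}{5} = - W - \frac{49 Y}{5}$)
$-152 - L{\left(39,n \right)} = -152 - \left(\left(-1\right) 39 - \frac{784}{5}\right) = -152 - \left(-39 - \frac{784}{5}\right) = -152 - - \frac{979}{5} = -152 + \frac{979}{5} = \frac{219}{5}$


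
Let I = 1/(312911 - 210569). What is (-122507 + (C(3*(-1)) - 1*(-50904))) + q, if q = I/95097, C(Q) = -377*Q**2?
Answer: -729892358381303/9732417174 ≈ -74996.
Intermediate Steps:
I = 1/102342 ≈ 9.7712e-6
q = 1/9732417174 (q = (1/102342)/95097 = (1/102342)*(1/95097) = 1/9732417174 ≈ 1.0275e-10)
(-122507 + (C(3*(-1)) - 1*(-50904))) + q = (-122507 + (-377*(3*(-1))**2 - 1*(-50904))) + 1/9732417174 = (-122507 + (-377*(-3)**2 + 50904)) + 1/9732417174 = (-122507 + (-377*9 + 50904)) + 1/9732417174 = (-122507 + (-3393 + 50904)) + 1/9732417174 = (-122507 + 47511) + 1/9732417174 = -74996 + 1/9732417174 = -729892358381303/9732417174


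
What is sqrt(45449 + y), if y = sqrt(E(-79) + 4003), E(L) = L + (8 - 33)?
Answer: sqrt(45449 + sqrt(3899)) ≈ 213.33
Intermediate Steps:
E(L) = -25 + L (E(L) = L - 25 = -25 + L)
y = sqrt(3899) (y = sqrt((-25 - 79) + 4003) = sqrt(-104 + 4003) = sqrt(3899) ≈ 62.442)
sqrt(45449 + y) = sqrt(45449 + sqrt(3899))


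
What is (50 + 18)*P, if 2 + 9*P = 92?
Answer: 680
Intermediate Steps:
P = 10 (P = -2/9 + (1/9)*92 = -2/9 + 92/9 = 10)
(50 + 18)*P = (50 + 18)*10 = 68*10 = 680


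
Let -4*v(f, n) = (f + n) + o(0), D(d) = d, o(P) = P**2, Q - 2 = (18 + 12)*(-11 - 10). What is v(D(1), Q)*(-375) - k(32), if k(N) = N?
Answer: -235253/4 ≈ -58813.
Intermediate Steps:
Q = -628 (Q = 2 + (18 + 12)*(-11 - 10) = 2 + 30*(-21) = 2 - 630 = -628)
v(f, n) = -f/4 - n/4 (v(f, n) = -((f + n) + 0**2)/4 = -((f + n) + 0)/4 = -(f + n)/4 = -f/4 - n/4)
v(D(1), Q)*(-375) - k(32) = (-1/4*1 - 1/4*(-628))*(-375) - 1*32 = (-1/4 + 157)*(-375) - 32 = (627/4)*(-375) - 32 = -235125/4 - 32 = -235253/4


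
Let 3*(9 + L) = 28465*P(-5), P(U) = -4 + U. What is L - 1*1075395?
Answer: -1160799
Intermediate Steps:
L = -85404 (L = -9 + (28465*(-4 - 5))/3 = -9 + (28465*(-9))/3 = -9 + (1/3)*(-256185) = -9 - 85395 = -85404)
L - 1*1075395 = -85404 - 1*1075395 = -85404 - 1075395 = -1160799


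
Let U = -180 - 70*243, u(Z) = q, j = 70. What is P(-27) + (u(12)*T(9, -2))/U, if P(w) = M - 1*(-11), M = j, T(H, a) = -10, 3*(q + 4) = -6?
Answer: 46411/573 ≈ 80.996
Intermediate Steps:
q = -6 (q = -4 + (1/3)*(-6) = -4 - 2 = -6)
u(Z) = -6
M = 70
P(w) = 81 (P(w) = 70 - 1*(-11) = 70 + 11 = 81)
U = -17190 (U = -180 - 17010 = -17190)
P(-27) + (u(12)*T(9, -2))/U = 81 - 6*(-10)/(-17190) = 81 + 60*(-1/17190) = 81 - 2/573 = 46411/573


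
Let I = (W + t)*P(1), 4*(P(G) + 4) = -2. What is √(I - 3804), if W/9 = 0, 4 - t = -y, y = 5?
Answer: I*√15378/2 ≈ 62.004*I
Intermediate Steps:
P(G) = -9/2 (P(G) = -4 + (¼)*(-2) = -4 - ½ = -9/2)
t = 9 (t = 4 - (-1)*5 = 4 - 1*(-5) = 4 + 5 = 9)
W = 0 (W = 9*0 = 0)
I = -81/2 (I = (0 + 9)*(-9/2) = 9*(-9/2) = -81/2 ≈ -40.500)
√(I - 3804) = √(-81/2 - 3804) = √(-7689/2) = I*√15378/2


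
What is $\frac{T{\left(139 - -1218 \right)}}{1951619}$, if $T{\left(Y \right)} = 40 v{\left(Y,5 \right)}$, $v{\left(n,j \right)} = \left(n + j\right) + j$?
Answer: $\frac{54680}{1951619} \approx 0.028018$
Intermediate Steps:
$v{\left(n,j \right)} = n + 2 j$ ($v{\left(n,j \right)} = \left(j + n\right) + j = n + 2 j$)
$T{\left(Y \right)} = 400 + 40 Y$ ($T{\left(Y \right)} = 40 \left(Y + 2 \cdot 5\right) = 40 \left(Y + 10\right) = 40 \left(10 + Y\right) = 400 + 40 Y$)
$\frac{T{\left(139 - -1218 \right)}}{1951619} = \frac{400 + 40 \left(139 - -1218\right)}{1951619} = \left(400 + 40 \left(139 + 1218\right)\right) \frac{1}{1951619} = \left(400 + 40 \cdot 1357\right) \frac{1}{1951619} = \left(400 + 54280\right) \frac{1}{1951619} = 54680 \cdot \frac{1}{1951619} = \frac{54680}{1951619}$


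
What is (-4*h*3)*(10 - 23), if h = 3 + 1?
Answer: 624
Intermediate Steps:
h = 4
(-4*h*3)*(10 - 23) = (-4*4*3)*(10 - 23) = -16*3*(-13) = -48*(-13) = 624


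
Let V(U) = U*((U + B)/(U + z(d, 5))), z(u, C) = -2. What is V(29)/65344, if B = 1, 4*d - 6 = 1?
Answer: 145/294048 ≈ 0.00049312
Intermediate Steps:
d = 7/4 (d = 3/2 + (¼)*1 = 3/2 + ¼ = 7/4 ≈ 1.7500)
V(U) = U*(1 + U)/(-2 + U) (V(U) = U*((U + 1)/(U - 2)) = U*((1 + U)/(-2 + U)) = U*(1 + U)/(-2 + U))
V(29)/65344 = (29*(1 + 29)/(-2 + 29))/65344 = (29*30/27)*(1/65344) = (29*(1/27)*30)*(1/65344) = (290/9)*(1/65344) = 145/294048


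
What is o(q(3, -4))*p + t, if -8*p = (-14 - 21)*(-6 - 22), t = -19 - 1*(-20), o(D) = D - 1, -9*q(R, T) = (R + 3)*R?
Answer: 737/2 ≈ 368.50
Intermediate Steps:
q(R, T) = -R*(3 + R)/9 (q(R, T) = -(R + 3)*R/9 = -(3 + R)*R/9 = -R*(3 + R)/9)
o(D) = -1 + D
t = 1 (t = -19 + 20 = 1)
p = -245/2 (p = -(-14 - 21)*(-6 - 22)/8 = -(-35)*(-28)/8 = -1/8*980 = -245/2 ≈ -122.50)
o(q(3, -4))*p + t = (-1 - 1/9*3*(3 + 3))*(-245/2) + 1 = (-1 - 1/9*3*6)*(-245/2) + 1 = (-1 - 2)*(-245/2) + 1 = -3*(-245/2) + 1 = 735/2 + 1 = 737/2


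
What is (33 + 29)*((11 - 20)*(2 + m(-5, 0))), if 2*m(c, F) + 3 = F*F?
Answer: -279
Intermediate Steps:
m(c, F) = -3/2 + F**2/2 (m(c, F) = -3/2 + (F*F)/2 = -3/2 + F**2/2)
(33 + 29)*((11 - 20)*(2 + m(-5, 0))) = (33 + 29)*((11 - 20)*(2 + (-3/2 + (1/2)*0**2))) = 62*(-9*(2 + (-3/2 + (1/2)*0))) = 62*(-9*(2 + (-3/2 + 0))) = 62*(-9*(2 - 3/2)) = 62*(-9*1/2) = 62*(-9/2) = -279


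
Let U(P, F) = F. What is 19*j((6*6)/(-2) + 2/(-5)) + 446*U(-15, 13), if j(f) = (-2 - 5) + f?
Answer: 26577/5 ≈ 5315.4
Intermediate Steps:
j(f) = -7 + f
19*j((6*6)/(-2) + 2/(-5)) + 446*U(-15, 13) = 19*(-7 + ((6*6)/(-2) + 2/(-5))) + 446*13 = 19*(-7 + (36*(-½) + 2*(-⅕))) + 5798 = 19*(-7 + (-18 - ⅖)) + 5798 = 19*(-7 - 92/5) + 5798 = 19*(-127/5) + 5798 = -2413/5 + 5798 = 26577/5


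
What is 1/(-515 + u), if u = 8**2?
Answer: -1/451 ≈ -0.0022173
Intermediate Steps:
u = 64
1/(-515 + u) = 1/(-515 + 64) = 1/(-451) = -1/451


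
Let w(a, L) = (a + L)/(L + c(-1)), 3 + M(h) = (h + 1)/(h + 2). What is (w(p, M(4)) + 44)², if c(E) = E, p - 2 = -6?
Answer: 762129/361 ≈ 2111.2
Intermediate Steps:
p = -4 (p = 2 - 6 = -4)
M(h) = -3 + (1 + h)/(2 + h) (M(h) = -3 + (h + 1)/(h + 2) = -3 + (1 + h)/(2 + h))
w(a, L) = (L + a)/(-1 + L) (w(a, L) = (a + L)/(L - 1) = (L + a)/(-1 + L))
(w(p, M(4)) + 44)² = (((-5 - 2*4)/(2 + 4) - 4)/(-1 + (-5 - 2*4)/(2 + 4)) + 44)² = (((-5 - 8)/6 - 4)/(-1 + (-5 - 8)/6) + 44)² = (((⅙)*(-13) - 4)/(-1 + (⅙)*(-13)) + 44)² = ((-13/6 - 4)/(-1 - 13/6) + 44)² = (-37/6/(-19/6) + 44)² = (-6/19*(-37/6) + 44)² = (37/19 + 44)² = (873/19)² = 762129/361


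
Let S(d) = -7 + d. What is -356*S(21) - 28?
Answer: -5012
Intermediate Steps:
-356*S(21) - 28 = -356*(-7 + 21) - 28 = -356*14 - 28 = -4984 - 28 = -5012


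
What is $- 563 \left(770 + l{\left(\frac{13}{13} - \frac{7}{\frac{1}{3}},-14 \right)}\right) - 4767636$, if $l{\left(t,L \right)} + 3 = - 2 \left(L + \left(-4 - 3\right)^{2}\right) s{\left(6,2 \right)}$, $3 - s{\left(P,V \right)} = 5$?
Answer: $-5278277$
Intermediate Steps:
$s{\left(P,V \right)} = -2$ ($s{\left(P,V \right)} = 3 - 5 = -2$)
$l{\left(t,L \right)} = 193 + 4 L$ ($l{\left(t,L \right)} = -3 + - 2 \left(L + \left(-4 - 3\right)^{2}\right) \left(-2\right) = -3 + - 2 \left(L + \left(-7\right)^{2}\right) \left(-2\right) = -3 + - 2 \left(L + 49\right) \left(-2\right) = -3 + - 2 \left(49 + L\right) \left(-2\right) = -3 + \left(-98 - 2 L\right) \left(-2\right) = -3 + \left(196 + 4 L\right) = 193 + 4 L$)
$- 563 \left(770 + l{\left(\frac{13}{13} - \frac{7}{\frac{1}{3}},-14 \right)}\right) - 4767636 = - 563 \left(770 + \left(193 + 4 \left(-14\right)\right)\right) - 4767636 = - 563 \left(770 + \left(193 - 56\right)\right) - 4767636 = - 563 \left(770 + 137\right) - 4767636 = \left(-563\right) 907 - 4767636 = -510641 - 4767636 = -5278277$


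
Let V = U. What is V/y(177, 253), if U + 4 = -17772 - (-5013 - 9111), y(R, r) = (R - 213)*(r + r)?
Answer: 83/414 ≈ 0.20048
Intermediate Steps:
y(R, r) = 2*r*(-213 + R) (y(R, r) = (-213 + R)*(2*r) = 2*r*(-213 + R))
U = -3652 (U = -4 + (-17772 - (-5013 - 9111)) = -4 + (-17772 - 1*(-14124)) = -4 + (-17772 + 14124) = -4 - 3648 = -3652)
V = -3652
V/y(177, 253) = -3652*1/(506*(-213 + 177)) = -3652/(2*253*(-36)) = -3652/(-18216) = -3652*(-1/18216) = 83/414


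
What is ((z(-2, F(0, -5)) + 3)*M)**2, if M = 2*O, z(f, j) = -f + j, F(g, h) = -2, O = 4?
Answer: 576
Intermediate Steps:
z(f, j) = j - f
M = 8 (M = 2*4 = 8)
((z(-2, F(0, -5)) + 3)*M)**2 = (((-2 - 1*(-2)) + 3)*8)**2 = (((-2 + 2) + 3)*8)**2 = ((0 + 3)*8)**2 = (3*8)**2 = 24**2 = 576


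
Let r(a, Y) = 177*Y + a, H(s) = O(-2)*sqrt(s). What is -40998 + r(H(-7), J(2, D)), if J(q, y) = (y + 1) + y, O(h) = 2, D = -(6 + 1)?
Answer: -43299 + 2*I*sqrt(7) ≈ -43299.0 + 5.2915*I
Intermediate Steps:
D = -7 (D = -1*7 = -7)
J(q, y) = 1 + 2*y (J(q, y) = (1 + y) + y = 1 + 2*y)
H(s) = 2*sqrt(s)
r(a, Y) = a + 177*Y
-40998 + r(H(-7), J(2, D)) = -40998 + (2*sqrt(-7) + 177*(1 + 2*(-7))) = -40998 + (2*(I*sqrt(7)) + 177*(1 - 14)) = -40998 + (2*I*sqrt(7) + 177*(-13)) = -40998 + (2*I*sqrt(7) - 2301) = -40998 + (-2301 + 2*I*sqrt(7)) = -43299 + 2*I*sqrt(7)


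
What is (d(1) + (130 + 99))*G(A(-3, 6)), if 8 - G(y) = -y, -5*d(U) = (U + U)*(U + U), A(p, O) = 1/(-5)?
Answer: 44499/25 ≈ 1780.0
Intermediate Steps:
A(p, O) = -⅕
d(U) = -4*U²/5 (d(U) = -(U + U)*(U + U)/5 = -2*U*2*U/5 = -4*U²/5)
G(y) = 8 + y (G(y) = 8 - (-1)*y = 8 + y)
(d(1) + (130 + 99))*G(A(-3, 6)) = (-⅘*1² + (130 + 99))*(8 - ⅕) = (-⅘*1 + 229)*(39/5) = (-⅘ + 229)*(39/5) = (1141/5)*(39/5) = 44499/25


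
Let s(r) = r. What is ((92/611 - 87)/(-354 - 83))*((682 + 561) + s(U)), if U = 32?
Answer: 67657875/267007 ≈ 253.39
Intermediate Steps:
((92/611 - 87)/(-354 - 83))*((682 + 561) + s(U)) = ((92/611 - 87)/(-354 - 83))*((682 + 561) + 32) = ((92*(1/611) - 87)/(-437))*(1243 + 32) = ((92/611 - 87)*(-1/437))*1275 = -53065/611*(-1/437)*1275 = (53065/267007)*1275 = 67657875/267007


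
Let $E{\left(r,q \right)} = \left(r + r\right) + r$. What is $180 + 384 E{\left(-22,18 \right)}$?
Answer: $-25164$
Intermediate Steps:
$E{\left(r,q \right)} = 3 r$ ($E{\left(r,q \right)} = 2 r + r = 3 r$)
$180 + 384 E{\left(-22,18 \right)} = 180 + 384 \cdot 3 \left(-22\right) = 180 + 384 \left(-66\right) = 180 - 25344 = -25164$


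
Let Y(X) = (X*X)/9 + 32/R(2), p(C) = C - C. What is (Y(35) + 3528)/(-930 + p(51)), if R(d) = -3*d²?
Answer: -1063/270 ≈ -3.9370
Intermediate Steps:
p(C) = 0
Y(X) = -8/3 + X²/9 (Y(X) = (X*X)/9 + 32/((-3*2²)) = X²*(⅑) + 32/((-3*4)) = X²/9 + 32/(-12) = X²/9 + 32*(-1/12) = X²/9 - 8/3 = -8/3 + X²/9)
(Y(35) + 3528)/(-930 + p(51)) = ((-8/3 + (⅑)*35²) + 3528)/(-930 + 0) = ((-8/3 + (⅑)*1225) + 3528)/(-930) = ((-8/3 + 1225/9) + 3528)*(-1/930) = (1201/9 + 3528)*(-1/930) = (32953/9)*(-1/930) = -1063/270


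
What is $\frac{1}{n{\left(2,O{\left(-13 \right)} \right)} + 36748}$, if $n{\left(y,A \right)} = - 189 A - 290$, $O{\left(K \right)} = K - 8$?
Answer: $\frac{1}{40427} \approx 2.4736 \cdot 10^{-5}$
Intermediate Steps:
$O{\left(K \right)} = -8 + K$ ($O{\left(K \right)} = K - 8 = -8 + K$)
$n{\left(y,A \right)} = -290 - 189 A$
$\frac{1}{n{\left(2,O{\left(-13 \right)} \right)} + 36748} = \frac{1}{\left(-290 - 189 \left(-8 - 13\right)\right) + 36748} = \frac{1}{\left(-290 - -3969\right) + 36748} = \frac{1}{\left(-290 + 3969\right) + 36748} = \frac{1}{3679 + 36748} = \frac{1}{40427}$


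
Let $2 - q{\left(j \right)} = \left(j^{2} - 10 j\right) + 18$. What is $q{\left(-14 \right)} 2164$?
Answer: $-761728$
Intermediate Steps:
$q{\left(j \right)} = -16 - j^{2} + 10 j$ ($q{\left(j \right)} = 2 - \left(\left(j^{2} - 10 j\right) + 18\right) = 2 - \left(18 + j^{2} - 10 j\right) = -16 - j^{2} + 10 j$)
$q{\left(-14 \right)} 2164 = \left(-16 - \left(-14\right)^{2} + 10 \left(-14\right)\right) 2164 = \left(-16 - 196 - 140\right) 2164 = \left(-352\right) 2164 = -761728$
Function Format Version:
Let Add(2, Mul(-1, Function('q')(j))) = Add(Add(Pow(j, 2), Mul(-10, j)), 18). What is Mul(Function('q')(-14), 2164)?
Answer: -761728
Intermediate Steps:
Function('q')(j) = Add(-16, Mul(-1, Pow(j, 2)), Mul(10, j)) (Function('q')(j) = Add(2, Mul(-1, Add(Add(Pow(j, 2), Mul(-10, j)), 18))) = Add(2, Mul(-1, Add(18, Pow(j, 2), Mul(-10, j)))) = Add(2, Add(-18, Mul(-1, Pow(j, 2)), Mul(10, j))) = Add(-16, Mul(-1, Pow(j, 2)), Mul(10, j)))
Mul(Function('q')(-14), 2164) = Mul(Add(-16, Mul(-1, Pow(-14, 2)), Mul(10, -14)), 2164) = Mul(Add(-16, Mul(-1, 196), -140), 2164) = Mul(Add(-16, -196, -140), 2164) = Mul(-352, 2164) = -761728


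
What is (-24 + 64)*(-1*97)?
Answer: -3880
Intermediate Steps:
(-24 + 64)*(-1*97) = 40*(-97) = -3880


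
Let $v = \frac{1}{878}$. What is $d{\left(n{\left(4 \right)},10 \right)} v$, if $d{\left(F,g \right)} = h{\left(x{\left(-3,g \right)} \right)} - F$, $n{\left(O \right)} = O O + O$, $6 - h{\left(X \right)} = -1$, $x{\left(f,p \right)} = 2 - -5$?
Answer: $- \frac{13}{878} \approx -0.014806$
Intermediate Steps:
$v = \frac{1}{878} \approx 0.001139$
$x{\left(f,p \right)} = 7$ ($x{\left(f,p \right)} = 2 + 5 = 7$)
$h{\left(X \right)} = 7$ ($h{\left(X \right)} = 6 - -1 = 6 + 1 = 7$)
$n{\left(O \right)} = O + O^{2}$ ($n{\left(O \right)} = O^{2} + O = O + O^{2}$)
$d{\left(F,g \right)} = 7 - F$
$d{\left(n{\left(4 \right)},10 \right)} v = \left(7 - 4 \left(1 + 4\right)\right) \frac{1}{878} = \left(7 - 4 \cdot 5\right) \frac{1}{878} = \left(7 - 20\right) \frac{1}{878} = \left(-13\right) \frac{1}{878} = - \frac{13}{878}$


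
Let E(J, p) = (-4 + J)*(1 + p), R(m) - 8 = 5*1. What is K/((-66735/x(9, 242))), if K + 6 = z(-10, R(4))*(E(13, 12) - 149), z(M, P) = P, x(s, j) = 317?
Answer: 133774/66735 ≈ 2.0046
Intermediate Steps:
R(m) = 13 (R(m) = 8 + 5*1 = 8 + 5 = 13)
E(J, p) = (1 + p)*(-4 + J)
K = -422 (K = -6 + 13*((-4 + 13 - 4*12 + 13*12) - 149) = -6 + 13*((-4 + 13 - 48 + 156) - 149) = -6 + 13*(117 - 149) = -6 + 13*(-32) = -6 - 416 = -422)
K/((-66735/x(9, 242))) = -422/((-66735/317)) = -422/((-66735*1/317)) = -422/(-66735/317) = -422*(-317/66735) = 133774/66735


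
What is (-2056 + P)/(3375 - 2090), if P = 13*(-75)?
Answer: -3031/1285 ≈ -2.3588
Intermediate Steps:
P = -975
(-2056 + P)/(3375 - 2090) = (-2056 - 975)/(3375 - 2090) = -3031/1285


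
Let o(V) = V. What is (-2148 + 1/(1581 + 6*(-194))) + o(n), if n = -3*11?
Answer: -909476/417 ≈ -2181.0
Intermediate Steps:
n = -33
(-2148 + 1/(1581 + 6*(-194))) + o(n) = (-2148 + 1/(1581 + 6*(-194))) - 33 = (-2148 + 1/(1581 - 1164)) - 33 = (-2148 + 1/417) - 33 = -895715/417 - 33 = -909476/417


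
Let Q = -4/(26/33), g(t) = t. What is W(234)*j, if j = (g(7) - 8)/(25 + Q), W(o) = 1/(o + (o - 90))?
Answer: -13/97902 ≈ -0.00013279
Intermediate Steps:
W(o) = 1/(-90 + 2*o) (W(o) = 1/(o + (-90 + o)) = 1/(-90 + 2*o))
Q = -66/13 (Q = -4/(26*(1/33)) = -4/26/33 = -4*33/26 = -66/13 ≈ -5.0769)
j = -13/259 (j = (7 - 8)/(25 - 66/13) = -1/259/13 = -1*13/259 = -13/259 ≈ -0.050193)
W(234)*j = (1/(2*(-45 + 234)))*(-13/259) = ((1/2)/189)*(-13/259) = ((1/2)*(1/189))*(-13/259) = (1/378)*(-13/259) = -13/97902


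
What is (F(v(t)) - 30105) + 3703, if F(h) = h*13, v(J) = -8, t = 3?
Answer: -26506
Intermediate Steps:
F(h) = 13*h
(F(v(t)) - 30105) + 3703 = (13*(-8) - 30105) + 3703 = (-104 - 30105) + 3703 = -30209 + 3703 = -26506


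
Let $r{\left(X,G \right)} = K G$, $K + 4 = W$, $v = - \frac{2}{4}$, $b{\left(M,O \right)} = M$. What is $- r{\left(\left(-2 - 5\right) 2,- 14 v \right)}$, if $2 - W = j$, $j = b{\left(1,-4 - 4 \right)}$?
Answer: $21$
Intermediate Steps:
$j = 1$
$v = - \frac{1}{2}$ ($v = \left(-2\right) \frac{1}{4} = - \frac{1}{2} \approx -0.5$)
$W = 1$ ($W = 2 - 1 = 1$)
$K = -3$ ($K = -4 + 1 = -3$)
$r{\left(X,G \right)} = - 3 G$
$- r{\left(\left(-2 - 5\right) 2,- 14 v \right)} = - \left(-3\right) \left(\left(-14\right) \left(- \frac{1}{2}\right)\right) = - \left(-3\right) 7 = \left(-1\right) \left(-21\right) = 21$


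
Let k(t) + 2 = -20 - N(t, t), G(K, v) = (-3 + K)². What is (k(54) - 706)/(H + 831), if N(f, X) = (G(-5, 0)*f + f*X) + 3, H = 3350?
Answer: -7103/4181 ≈ -1.6989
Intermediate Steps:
N(f, X) = 3 + 64*f + X*f (N(f, X) = ((-3 - 5)²*f + f*X) + 3 = ((-8)²*f + X*f) + 3 = (64*f + X*f) + 3 = 3 + 64*f + X*f)
k(t) = -25 - t² - 64*t (k(t) = -2 + (-20 - (3 + 64*t + t*t)) = -2 + (-20 - (3 + 64*t + t²)) = -2 + (-20 - (3 + t² + 64*t)) = -2 + (-20 + (-3 - t² - 64*t)) = -2 + (-23 - t² - 64*t) = -25 - t² - 64*t)
(k(54) - 706)/(H + 831) = ((-25 - 1*54² - 64*54) - 706)/(3350 + 831) = ((-25 - 1*2916 - 3456) - 706)/4181 = ((-25 - 2916 - 3456) - 706)*(1/4181) = (-6397 - 706)*(1/4181) = -7103*1/4181 = -7103/4181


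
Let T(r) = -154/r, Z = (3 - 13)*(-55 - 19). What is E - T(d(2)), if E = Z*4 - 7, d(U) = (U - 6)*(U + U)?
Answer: 23547/8 ≈ 2943.4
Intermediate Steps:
d(U) = 2*U*(-6 + U) (d(U) = (-6 + U)*(2*U) = 2*U*(-6 + U))
Z = 740 (Z = -10*(-74) = 740)
E = 2953 (E = 740*4 - 7 = 2960 - 7 = 2953)
E - T(d(2)) = 2953 - (-154)/(2*2*(-6 + 2)) = 2953 - (-154)/(2*2*(-4)) = 2953 - (-154)/(-16) = 2953 - (-154)*(-1)/16 = 2953 - 1*77/8 = 2953 - 77/8 = 23547/8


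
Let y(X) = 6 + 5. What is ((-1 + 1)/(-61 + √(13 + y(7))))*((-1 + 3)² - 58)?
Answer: 0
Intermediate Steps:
y(X) = 11
((-1 + 1)/(-61 + √(13 + y(7))))*((-1 + 3)² - 58) = ((-1 + 1)/(-61 + √(13 + 11)))*((-1 + 3)² - 58) = (0/(-61 + √24))*(2² - 58) = (0/(-61 + 2*√6))*(4 - 58) = 0*(-54) = 0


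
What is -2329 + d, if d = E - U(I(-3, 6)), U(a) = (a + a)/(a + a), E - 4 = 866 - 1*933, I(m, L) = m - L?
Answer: -2393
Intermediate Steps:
E = -63 (E = 4 + (866 - 1*933) = 4 + (866 - 933) = 4 - 67 = -63)
U(a) = 1 (U(a) = (2*a)/((2*a)) = (2*a)*(1/(2*a)) = 1)
d = -64 (d = -63 - 1*1 = -63 - 1 = -64)
-2329 + d = -2329 - 64 = -2393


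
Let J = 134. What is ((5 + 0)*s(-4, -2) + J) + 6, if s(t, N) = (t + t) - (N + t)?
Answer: 130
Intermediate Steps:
s(t, N) = t - N (s(t, N) = 2*t + (-N - t) = t - N)
((5 + 0)*s(-4, -2) + J) + 6 = ((5 + 0)*(-4 - 1*(-2)) + 134) + 6 = (5*(-4 + 2) + 134) + 6 = (5*(-2) + 134) + 6 = (-10 + 134) + 6 = 124 + 6 = 130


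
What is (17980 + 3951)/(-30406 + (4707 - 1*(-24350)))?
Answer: -21931/1349 ≈ -16.257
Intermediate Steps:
(17980 + 3951)/(-30406 + (4707 - 1*(-24350))) = 21931/(-30406 + (4707 + 24350)) = 21931/(-30406 + 29057) = 21931/(-1349) = 21931*(-1/1349) = -21931/1349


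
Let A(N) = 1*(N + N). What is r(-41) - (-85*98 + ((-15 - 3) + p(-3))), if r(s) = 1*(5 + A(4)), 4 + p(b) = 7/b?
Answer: 25102/3 ≈ 8367.3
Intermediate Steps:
A(N) = 2*N (A(N) = 1*(2*N) = 2*N)
p(b) = -4 + 7/b
r(s) = 13 (r(s) = 1*(5 + 2*4) = 1*(5 + 8) = 1*13 = 13)
r(-41) - (-85*98 + ((-15 - 3) + p(-3))) = 13 - (-85*98 + ((-15 - 3) + (-4 + 7/(-3)))) = 13 - (-8330 + (-18 + (-4 + 7*(-⅓)))) = 13 - (-8330 + (-18 + (-4 - 7/3))) = 13 - (-8330 + (-18 - 19/3)) = 13 - (-8330 - 73/3) = 13 - 1*(-25063/3) = 13 + 25063/3 = 25102/3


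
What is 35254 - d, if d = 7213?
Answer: 28041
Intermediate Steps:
35254 - d = 35254 - 1*7213 = 35254 - 7213 = 28041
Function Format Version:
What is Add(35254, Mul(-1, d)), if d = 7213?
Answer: 28041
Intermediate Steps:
Add(35254, Mul(-1, d)) = Add(35254, Mul(-1, 7213)) = Add(35254, -7213) = 28041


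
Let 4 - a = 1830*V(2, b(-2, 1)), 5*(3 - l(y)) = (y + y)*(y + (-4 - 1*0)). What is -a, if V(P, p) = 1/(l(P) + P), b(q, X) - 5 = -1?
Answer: 3006/11 ≈ 273.27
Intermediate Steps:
l(y) = 3 - 2*y*(-4 + y)/5 (l(y) = 3 - (y + y)*(y + (-4 - 1*0))/5 = 3 - 2*y*(y + (-4 + 0))/5 = 3 - 2*y*(y - 4)/5 = 3 - 2*y*(-4 + y)/5)
b(q, X) = 4 (b(q, X) = 5 - 1 = 4)
V(P, p) = 1/(3 - 2*P**2/5 + 13*P/5) (V(P, p) = 1/((3 - 2*P**2/5 + 8*P/5) + P) = 1/(3 - 2*P**2/5 + 13*P/5))
a = -3006/11 (a = 4 - 1830*5/(15 - 2*2**2 + 13*2) = 4 - 1830*5/(15 - 2*4 + 26) = 4 - 1830*5/(15 - 8 + 26) = 4 - 1830*5/33 = 4 - 1*3050/11 = 4 - 3050/11 = -3006/11 ≈ -273.27)
-a = -1*(-3006/11) = 3006/11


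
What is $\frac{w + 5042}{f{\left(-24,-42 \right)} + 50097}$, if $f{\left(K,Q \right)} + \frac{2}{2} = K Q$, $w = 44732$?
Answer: $\frac{24887}{25552} \approx 0.97397$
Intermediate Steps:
$f{\left(K,Q \right)} = -1 + K Q$
$\frac{w + 5042}{f{\left(-24,-42 \right)} + 50097} = \frac{44732 + 5042}{\left(-1 - -1008\right) + 50097} = \frac{49774}{\left(-1 + 1008\right) + 50097} = \frac{49774}{1007 + 50097} = \frac{49774}{51104} = 49774 \cdot \frac{1}{51104} = \frac{24887}{25552}$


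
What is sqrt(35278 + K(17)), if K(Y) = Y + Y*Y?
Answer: 16*sqrt(139) ≈ 188.64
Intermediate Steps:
K(Y) = Y + Y**2
sqrt(35278 + K(17)) = sqrt(35278 + 17*(1 + 17)) = sqrt(35278 + 17*18) = sqrt(35278 + 306) = sqrt(35584) = 16*sqrt(139)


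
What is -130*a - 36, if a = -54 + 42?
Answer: 1524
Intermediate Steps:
a = -12
-130*a - 36 = -130*(-12) - 36 = 1560 - 36 = 1524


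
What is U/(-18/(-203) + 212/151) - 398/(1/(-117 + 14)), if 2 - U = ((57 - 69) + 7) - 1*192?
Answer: 1881739423/45754 ≈ 41127.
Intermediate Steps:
U = 199 (U = 2 - (((57 - 69) + 7) - 1*192) = 2 - ((-12 + 7) - 192) = 2 - (-5 - 192) = 2 - 1*(-197) = 2 + 197 = 199)
U/(-18/(-203) + 212/151) - 398/(1/(-117 + 14)) = 199/(-18/(-203) + 212/151) - 398/(1/(-117 + 14)) = 199/(-18*(-1/203) + 212*(1/151)) - 398/(1/(-103)) = 199/(18/203 + 212/151) - 398/(-1/103) = 199/(45754/30653) - 398*(-103) = 199*(30653/45754) + 40994 = 6099947/45754 + 40994 = 1881739423/45754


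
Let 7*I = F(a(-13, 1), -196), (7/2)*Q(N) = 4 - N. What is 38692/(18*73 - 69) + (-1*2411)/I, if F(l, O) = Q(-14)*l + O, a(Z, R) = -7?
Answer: 29988409/288840 ≈ 103.82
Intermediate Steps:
Q(N) = 8/7 - 2*N/7 (Q(N) = 2*(4 - N)/7 = 8/7 - 2*N/7)
F(l, O) = O + 36*l/7 (F(l, O) = (8/7 - 2/7*(-14))*l + O = (8/7 + 4)*l + O = 36*l/7 + O = O + 36*l/7)
I = -232/7 (I = (-196 + (36/7)*(-7))/7 = (-196 - 36)/7 = (⅐)*(-232) = -232/7 ≈ -33.143)
38692/(18*73 - 69) + (-1*2411)/I = 38692/(18*73 - 69) + (-1*2411)/(-232/7) = 38692/(1314 - 69) - 2411*(-7/232) = 38692/1245 + 16877/232 = 29988409/288840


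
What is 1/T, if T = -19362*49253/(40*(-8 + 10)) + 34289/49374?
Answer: -987480/11771212513511 ≈ -8.3889e-8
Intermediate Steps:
T = -11771212513511/987480 (T = -19362/((40*2)*(1/49253)) + 34289*(1/49374) = -19362/(80*(1/49253)) + 34289/49374 = -19362/80/49253 + 34289/49374 = -19362*49253/80 + 34289/49374 = -476818293/40 + 34289/49374 = -11771212513511/987480 ≈ -1.1920e+7)
1/T = 1/(-11771212513511/987480) = -987480/11771212513511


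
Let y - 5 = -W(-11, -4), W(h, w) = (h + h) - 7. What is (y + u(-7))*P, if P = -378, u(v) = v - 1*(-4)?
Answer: -11718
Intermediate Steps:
u(v) = 4 + v (u(v) = v + 4 = 4 + v)
W(h, w) = -7 + 2*h (W(h, w) = 2*h - 7 = -7 + 2*h)
y = 34 (y = 5 - (-7 + 2*(-11)) = 5 - (-7 - 22) = 5 - 1*(-29) = 5 + 29 = 34)
(y + u(-7))*P = (34 + (4 - 7))*(-378) = (34 - 3)*(-378) = 31*(-378) = -11718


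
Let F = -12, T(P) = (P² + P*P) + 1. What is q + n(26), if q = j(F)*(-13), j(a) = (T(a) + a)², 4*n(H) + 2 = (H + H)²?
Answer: -1993603/2 ≈ -9.9680e+5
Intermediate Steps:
T(P) = 1 + 2*P² (T(P) = (P² + P²) + 1 = 2*P² + 1 = 1 + 2*P²)
n(H) = -½ + H² (n(H) = -½ + (H + H)²/4 = -½ + (2*H)²/4 = -½ + (4*H²)/4 = -½ + H²)
j(a) = (1 + a + 2*a²)² (j(a) = ((1 + 2*a²) + a)² = (1 + a + 2*a²)²)
q = -997477 (q = (1 - 12 + 2*(-12)²)²*(-13) = (1 - 12 + 2*144)²*(-13) = (1 - 12 + 288)²*(-13) = 277²*(-13) = 76729*(-13) = -997477)
q + n(26) = -997477 + (-½ + 26²) = -997477 + (-½ + 676) = -997477 + 1351/2 = -1993603/2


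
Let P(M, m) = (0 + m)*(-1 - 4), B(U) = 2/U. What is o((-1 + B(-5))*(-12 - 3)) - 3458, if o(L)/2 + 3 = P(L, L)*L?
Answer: -7874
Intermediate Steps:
P(M, m) = -5*m (P(M, m) = m*(-5) = -5*m)
o(L) = -6 - 10*L**2 (o(L) = -6 + 2*((-5*L)*L) = -6 + 2*(-5*L**2) = -6 - 10*L**2)
o((-1 + B(-5))*(-12 - 3)) - 3458 = (-6 - 10*(-1 + 2/(-5))**2*(-12 - 3)**2) - 3458 = (-6 - 10*225*(-1 + 2*(-1/5))**2) - 3458 = (-6 - 10*225*(-1 - 2/5)**2) - 3458 = (-6 - 10*(-7/5*(-15))**2) - 3458 = (-6 - 10*21**2) - 3458 = (-6 - 10*441) - 3458 = (-6 - 4410) - 3458 = -4416 - 3458 = -7874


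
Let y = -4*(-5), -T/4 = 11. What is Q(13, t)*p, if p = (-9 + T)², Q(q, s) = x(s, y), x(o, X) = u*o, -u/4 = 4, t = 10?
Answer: -449440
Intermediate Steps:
T = -44 (T = -4*11 = -44)
u = -16 (u = -4*4 = -16)
y = 20
x(o, X) = -16*o
Q(q, s) = -16*s
p = 2809 (p = (-9 - 44)² = (-53)² = 2809)
Q(13, t)*p = -16*10*2809 = -160*2809 = -449440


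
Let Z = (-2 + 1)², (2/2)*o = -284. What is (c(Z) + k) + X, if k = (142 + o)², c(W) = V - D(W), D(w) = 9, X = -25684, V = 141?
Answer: -5388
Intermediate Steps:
o = -284
Z = 1 (Z = (-1)² = 1)
c(W) = 132 (c(W) = 141 - 1*9 = 141 - 9 = 132)
k = 20164 (k = (142 - 284)² = (-142)² = 20164)
(c(Z) + k) + X = (132 + 20164) - 25684 = 20296 - 25684 = -5388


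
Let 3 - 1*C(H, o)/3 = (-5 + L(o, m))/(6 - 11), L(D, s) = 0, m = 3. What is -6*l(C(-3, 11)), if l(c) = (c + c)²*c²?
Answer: -31104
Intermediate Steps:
C(H, o) = 6 (C(H, o) = 9 - 3*(-5 + 0)/(6 - 11) = 9 - (-15)/(-5) = 9 - (-15)*(-1)/5 = 9 - 3*1 = 9 - 3 = 6)
l(c) = 4*c⁴ (l(c) = (2*c)²*c² = (4*c²)*c² = 4*c⁴)
-6*l(C(-3, 11)) = -24*6⁴ = -24*1296 = -6*5184 = -31104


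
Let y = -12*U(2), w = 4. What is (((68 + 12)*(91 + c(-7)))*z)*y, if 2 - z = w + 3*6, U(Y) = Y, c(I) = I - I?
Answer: 3494400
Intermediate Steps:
c(I) = 0
y = -24 (y = -12*2 = -24)
z = -20 (z = 2 - (4 + 3*6) = 2 - (4 + 18) = 2 - 1*22 = 2 - 22 = -20)
(((68 + 12)*(91 + c(-7)))*z)*y = (((68 + 12)*(91 + 0))*(-20))*(-24) = ((80*91)*(-20))*(-24) = (7280*(-20))*(-24) = -145600*(-24) = 3494400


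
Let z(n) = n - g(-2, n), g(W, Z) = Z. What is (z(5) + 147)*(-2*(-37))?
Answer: 10878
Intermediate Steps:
z(n) = 0 (z(n) = n - n = 0)
(z(5) + 147)*(-2*(-37)) = (0 + 147)*(-2*(-37)) = 147*74 = 10878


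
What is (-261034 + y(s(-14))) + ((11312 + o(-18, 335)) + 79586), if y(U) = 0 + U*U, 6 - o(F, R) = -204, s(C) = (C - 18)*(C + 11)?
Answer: -160710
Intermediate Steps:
s(C) = (-18 + C)*(11 + C)
o(F, R) = 210 (o(F, R) = 6 - 1*(-204) = 6 + 204 = 210)
y(U) = U² (y(U) = 0 + U² = U²)
(-261034 + y(s(-14))) + ((11312 + o(-18, 335)) + 79586) = (-261034 + (-198 + (-14)² - 7*(-14))²) + ((11312 + 210) + 79586) = (-261034 + (-198 + 196 + 98)²) + (11522 + 79586) = (-261034 + 96²) + 91108 = (-261034 + 9216) + 91108 = -251818 + 91108 = -160710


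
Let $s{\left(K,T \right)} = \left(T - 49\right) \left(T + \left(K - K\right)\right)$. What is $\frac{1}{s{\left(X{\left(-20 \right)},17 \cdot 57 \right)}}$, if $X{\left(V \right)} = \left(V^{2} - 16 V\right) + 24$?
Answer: $\frac{1}{891480} \approx 1.1217 \cdot 10^{-6}$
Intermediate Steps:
$X{\left(V \right)} = 24 + V^{2} - 16 V$
$s{\left(K,T \right)} = T \left(-49 + T\right)$ ($s{\left(K,T \right)} = \left(-49 + T\right) \left(T + 0\right) = \left(-49 + T\right) T = T \left(-49 + T\right)$)
$\frac{1}{s{\left(X{\left(-20 \right)},17 \cdot 57 \right)}} = \frac{1}{17 \cdot 57 \left(-49 + 17 \cdot 57\right)} = \frac{1}{969 \left(-49 + 969\right)} = \frac{1}{969 \cdot 920} = \frac{1}{891480}$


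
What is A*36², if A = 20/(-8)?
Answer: -3240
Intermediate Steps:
A = -5/2 (A = 20*(-⅛) = -5/2 ≈ -2.5000)
A*36² = -5/2*36² = -5/2*1296 = -3240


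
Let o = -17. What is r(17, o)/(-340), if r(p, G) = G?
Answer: 1/20 ≈ 0.050000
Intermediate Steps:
r(17, o)/(-340) = -17/(-340) = -17*(-1/340) = 1/20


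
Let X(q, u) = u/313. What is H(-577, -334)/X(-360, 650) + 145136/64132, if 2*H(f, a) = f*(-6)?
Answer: 8710312099/10421450 ≈ 835.81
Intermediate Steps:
X(q, u) = u/313 (X(q, u) = u*(1/313) = u/313)
H(f, a) = -3*f (H(f, a) = (f*(-6))/2 = (-6*f)/2 = -3*f)
H(-577, -334)/X(-360, 650) + 145136/64132 = (-3*(-577))/(((1/313)*650)) + 145136/64132 = 1731/(650/313) + 145136*(1/64132) = 1731*(313/650) + 36284/16033 = 541803/650 + 36284/16033 = 8710312099/10421450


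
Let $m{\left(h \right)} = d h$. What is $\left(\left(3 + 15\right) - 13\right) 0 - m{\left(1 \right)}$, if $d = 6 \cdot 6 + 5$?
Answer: $-41$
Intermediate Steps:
$d = 41$ ($d = 36 + 5 = 41$)
$m{\left(h \right)} = 41 h$
$\left(\left(3 + 15\right) - 13\right) 0 - m{\left(1 \right)} = \left(\left(3 + 15\right) - 13\right) 0 - 41 \cdot 1 = \left(18 - 13\right) 0 - 41 = 5 \cdot 0 - 41 = 0 - 41 = -41$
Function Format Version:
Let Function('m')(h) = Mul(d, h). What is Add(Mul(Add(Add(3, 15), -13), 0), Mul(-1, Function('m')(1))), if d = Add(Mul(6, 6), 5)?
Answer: -41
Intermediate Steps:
d = 41 (d = Add(36, 5) = 41)
Function('m')(h) = Mul(41, h)
Add(Mul(Add(Add(3, 15), -13), 0), Mul(-1, Function('m')(1))) = Add(Mul(Add(Add(3, 15), -13), 0), Mul(-1, Mul(41, 1))) = Add(Mul(Add(18, -13), 0), Mul(-1, 41)) = Add(Mul(5, 0), -41) = Add(0, -41) = -41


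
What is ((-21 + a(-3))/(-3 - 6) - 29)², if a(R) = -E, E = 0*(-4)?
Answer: 6400/9 ≈ 711.11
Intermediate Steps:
E = 0
a(R) = 0 (a(R) = -1*0 = 0)
((-21 + a(-3))/(-3 - 6) - 29)² = ((-21 + 0)/(-3 - 6) - 29)² = (-21/(-9) - 29)² = (-21*(-⅑) - 29)² = (7/3 - 29)² = (-80/3)² = 6400/9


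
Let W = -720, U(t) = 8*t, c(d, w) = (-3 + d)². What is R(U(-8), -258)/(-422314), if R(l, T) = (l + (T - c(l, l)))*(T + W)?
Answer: -138387/12421 ≈ -11.141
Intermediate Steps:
R(l, T) = (-720 + T)*(T + l - (-3 + l)²) (R(l, T) = (l + (T - (-3 + l)²))*(T - 720) = (T + l - (-3 + l)²)*(-720 + T) = (-720 + T)*(T + l - (-3 + l)²))
R(U(-8), -258)/(-422314) = ((-258)² - 720*(-258) - 5760*(-8) + 720*(-3 + 8*(-8))² - 2064*(-8) - 1*(-258)*(-3 + 8*(-8))²)/(-422314) = (66564 + 185760 - 720*(-64) + 720*(-3 - 64)² - 258*(-64) - 1*(-258)*(-3 - 64)²)*(-1/422314) = (66564 + 185760 + 46080 + 720*(-67)² + 16512 - 1*(-258)*(-67)²)*(-1/422314) = (66564 + 185760 + 46080 + 720*4489 + 16512 - 1*(-258)*4489)*(-1/422314) = (66564 + 185760 + 46080 + 3232080 + 16512 + 1158162)*(-1/422314) = 4705158*(-1/422314) = -138387/12421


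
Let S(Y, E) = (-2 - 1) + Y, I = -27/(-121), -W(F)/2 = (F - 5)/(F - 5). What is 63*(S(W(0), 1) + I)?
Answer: -36414/121 ≈ -300.94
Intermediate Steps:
W(F) = -2 (W(F) = -2*(F - 5)/(F - 5) = -2*(-5 + F)/(-5 + F) = -2*1 = -2)
I = 27/121 (I = -27*(-1/121) = 27/121 ≈ 0.22314)
S(Y, E) = -3 + Y
63*(S(W(0), 1) + I) = 63*((-3 - 2) + 27/121) = 63*(-5 + 27/121) = 63*(-578/121) = -36414/121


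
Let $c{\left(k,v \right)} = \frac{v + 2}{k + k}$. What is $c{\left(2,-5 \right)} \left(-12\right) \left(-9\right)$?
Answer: $-81$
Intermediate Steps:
$c{\left(k,v \right)} = \frac{2 + v}{2 k}$
$c{\left(2,-5 \right)} \left(-12\right) \left(-9\right) = \frac{2 - 5}{2 \cdot 2} \left(-12\right) \left(-9\right) = \frac{1}{2} \cdot \frac{1}{2} \left(-3\right) \left(-12\right) \left(-9\right) = \left(- \frac{3}{4}\right) \left(-12\right) \left(-9\right) = 9 \left(-9\right) = -81$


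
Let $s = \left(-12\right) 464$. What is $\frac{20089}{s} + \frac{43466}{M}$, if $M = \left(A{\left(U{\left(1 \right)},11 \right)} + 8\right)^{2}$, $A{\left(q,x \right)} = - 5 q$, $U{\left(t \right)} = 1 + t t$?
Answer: $\frac{60484583}{5568} \approx 10863.0$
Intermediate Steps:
$U{\left(t \right)} = 1 + t^{2}$
$s = -5568$
$M = 4$ ($M = \left(- 5 \left(1 + 1^{2}\right) + 8\right)^{2} = \left(- 5 \left(1 + 1\right) + 8\right)^{2} = \left(\left(-5\right) 2 + 8\right)^{2} = \left(-10 + 8\right)^{2} = \left(-2\right)^{2} = 4$)
$\frac{20089}{s} + \frac{43466}{M} = \frac{20089}{-5568} + \frac{43466}{4} = 20089 \left(- \frac{1}{5568}\right) + 43466 \cdot \frac{1}{4} = - \frac{20089}{5568} + \frac{21733}{2} = \frac{60484583}{5568}$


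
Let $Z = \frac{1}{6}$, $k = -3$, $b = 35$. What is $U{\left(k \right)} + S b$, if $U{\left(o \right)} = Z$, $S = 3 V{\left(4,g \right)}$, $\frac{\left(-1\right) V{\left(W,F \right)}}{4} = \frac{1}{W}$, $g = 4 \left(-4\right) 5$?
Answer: $- \frac{629}{6} \approx -104.83$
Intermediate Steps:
$g = -80$ ($g = \left(-16\right) 5 = -80$)
$Z = \frac{1}{6} \approx 0.16667$
$V{\left(W,F \right)} = - \frac{4}{W}$
$S = -3$ ($S = 3 \left(- \frac{4}{4}\right) = 3 \left(\left(-4\right) \frac{1}{4}\right) = 3 \left(-1\right) = -3$)
$U{\left(o \right)} = \frac{1}{6}$
$U{\left(k \right)} + S b = \frac{1}{6} - 105 = - \frac{629}{6}$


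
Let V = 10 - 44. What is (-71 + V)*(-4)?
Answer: 420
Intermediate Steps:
V = -34
(-71 + V)*(-4) = (-71 - 34)*(-4) = -105*(-4) = 420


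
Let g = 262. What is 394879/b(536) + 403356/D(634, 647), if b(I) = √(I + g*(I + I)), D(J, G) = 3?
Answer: 134452 + 394879*√2814/28140 ≈ 1.3520e+5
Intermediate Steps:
b(I) = 5*√21*√I (b(I) = √(I + 262*(I + I)) = √(I + 262*(2*I)) = √(I + 524*I) = √(525*I) = 5*√21*√I)
394879/b(536) + 403356/D(634, 647) = 394879/((5*√21*√536)) + 403356/3 = 394879/((5*√21*(2*√134))) + 403356*(⅓) = 394879/((10*√2814)) + 134452 = 394879*(√2814/28140) + 134452 = 394879*√2814/28140 + 134452 = 134452 + 394879*√2814/28140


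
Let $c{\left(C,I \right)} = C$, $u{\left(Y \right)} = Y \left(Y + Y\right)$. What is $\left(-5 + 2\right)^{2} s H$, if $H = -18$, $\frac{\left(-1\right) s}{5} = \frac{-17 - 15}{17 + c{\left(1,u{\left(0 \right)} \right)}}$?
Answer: $-1440$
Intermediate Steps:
$u{\left(Y \right)} = 2 Y^{2}$ ($u{\left(Y \right)} = Y 2 Y = 2 Y^{2}$)
$s = \frac{80}{9}$ ($s = - 5 \frac{-17 - 15}{17 + 1} = - 5 \left(- \frac{32}{18}\right) = - 5 \left(\left(-32\right) \frac{1}{18}\right) = \left(-5\right) \left(- \frac{16}{9}\right) = \frac{80}{9} \approx 8.8889$)
$\left(-5 + 2\right)^{2} s H = \left(-5 + 2\right)^{2} \cdot \frac{80}{9} \left(-18\right) = \left(-3\right)^{2} \cdot \frac{80}{9} \left(-18\right) = 9 \cdot \frac{80}{9} \left(-18\right) = 80 \left(-18\right) = -1440$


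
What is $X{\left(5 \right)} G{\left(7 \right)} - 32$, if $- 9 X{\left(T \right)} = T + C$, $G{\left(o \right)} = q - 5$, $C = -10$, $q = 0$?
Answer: $- \frac{313}{9} \approx -34.778$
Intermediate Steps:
$G{\left(o \right)} = -5$ ($G{\left(o \right)} = 0 - 5 = -5$)
$X{\left(T \right)} = \frac{10}{9} - \frac{T}{9}$ ($X{\left(T \right)} = - \frac{T - 10}{9} = - \frac{-10 + T}{9} = \frac{10}{9} - \frac{T}{9}$)
$X{\left(5 \right)} G{\left(7 \right)} - 32 = \left(\frac{10}{9} - \frac{5}{9}\right) \left(-5\right) - 32 = \frac{5}{9} \left(-5\right) - 32 = - \frac{25}{9} - 32 = - \frac{313}{9}$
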